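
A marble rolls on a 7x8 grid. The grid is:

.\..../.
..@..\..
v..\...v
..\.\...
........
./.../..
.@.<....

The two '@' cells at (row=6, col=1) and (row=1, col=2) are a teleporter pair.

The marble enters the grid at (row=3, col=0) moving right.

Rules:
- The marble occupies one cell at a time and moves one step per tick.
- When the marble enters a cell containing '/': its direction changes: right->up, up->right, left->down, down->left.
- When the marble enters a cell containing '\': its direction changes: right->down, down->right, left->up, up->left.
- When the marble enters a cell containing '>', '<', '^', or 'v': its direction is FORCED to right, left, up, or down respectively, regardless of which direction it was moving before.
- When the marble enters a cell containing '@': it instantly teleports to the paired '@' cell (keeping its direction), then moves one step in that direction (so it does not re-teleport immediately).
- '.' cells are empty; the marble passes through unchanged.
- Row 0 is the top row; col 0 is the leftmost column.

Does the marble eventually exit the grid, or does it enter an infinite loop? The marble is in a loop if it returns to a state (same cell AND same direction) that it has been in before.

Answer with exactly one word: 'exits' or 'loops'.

Answer: exits

Derivation:
Step 1: enter (3,0), '.' pass, move right to (3,1)
Step 2: enter (3,1), '.' pass, move right to (3,2)
Step 3: enter (3,2), '\' deflects right->down, move down to (4,2)
Step 4: enter (4,2), '.' pass, move down to (5,2)
Step 5: enter (5,2), '.' pass, move down to (6,2)
Step 6: enter (6,2), '.' pass, move down to (7,2)
Step 7: at (7,2) — EXIT via bottom edge, pos 2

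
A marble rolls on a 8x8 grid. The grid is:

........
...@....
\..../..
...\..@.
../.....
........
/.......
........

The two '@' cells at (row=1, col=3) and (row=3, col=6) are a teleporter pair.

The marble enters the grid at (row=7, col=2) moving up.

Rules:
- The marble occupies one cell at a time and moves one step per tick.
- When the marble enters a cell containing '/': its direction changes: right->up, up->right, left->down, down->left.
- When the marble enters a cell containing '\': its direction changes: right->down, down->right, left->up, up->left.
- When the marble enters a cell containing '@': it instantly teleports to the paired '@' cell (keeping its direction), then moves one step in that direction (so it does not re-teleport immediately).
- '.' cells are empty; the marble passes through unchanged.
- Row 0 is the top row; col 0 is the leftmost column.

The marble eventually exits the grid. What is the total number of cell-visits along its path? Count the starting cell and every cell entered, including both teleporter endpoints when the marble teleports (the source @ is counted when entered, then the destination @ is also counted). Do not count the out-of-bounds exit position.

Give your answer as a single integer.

Step 1: enter (7,2), '.' pass, move up to (6,2)
Step 2: enter (6,2), '.' pass, move up to (5,2)
Step 3: enter (5,2), '.' pass, move up to (4,2)
Step 4: enter (4,2), '/' deflects up->right, move right to (4,3)
Step 5: enter (4,3), '.' pass, move right to (4,4)
Step 6: enter (4,4), '.' pass, move right to (4,5)
Step 7: enter (4,5), '.' pass, move right to (4,6)
Step 8: enter (4,6), '.' pass, move right to (4,7)
Step 9: enter (4,7), '.' pass, move right to (4,8)
Step 10: at (4,8) — EXIT via right edge, pos 4
Path length (cell visits): 9

Answer: 9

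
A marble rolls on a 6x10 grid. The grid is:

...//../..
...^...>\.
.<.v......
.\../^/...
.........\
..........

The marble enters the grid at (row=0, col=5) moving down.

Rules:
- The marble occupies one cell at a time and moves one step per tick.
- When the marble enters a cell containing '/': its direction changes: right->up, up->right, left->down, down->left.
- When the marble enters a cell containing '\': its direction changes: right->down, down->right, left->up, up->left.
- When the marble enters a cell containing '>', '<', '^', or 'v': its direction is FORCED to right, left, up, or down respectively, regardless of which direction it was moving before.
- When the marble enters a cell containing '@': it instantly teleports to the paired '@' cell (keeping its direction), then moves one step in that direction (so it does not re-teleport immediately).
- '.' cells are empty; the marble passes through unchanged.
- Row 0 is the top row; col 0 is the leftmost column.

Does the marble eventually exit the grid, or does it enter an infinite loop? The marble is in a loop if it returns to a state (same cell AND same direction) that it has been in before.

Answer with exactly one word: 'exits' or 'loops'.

Step 1: enter (0,5), '.' pass, move down to (1,5)
Step 2: enter (1,5), '.' pass, move down to (2,5)
Step 3: enter (2,5), '.' pass, move down to (3,5)
Step 4: enter (3,5), '^' forces down->up, move up to (2,5)
Step 5: enter (2,5), '.' pass, move up to (1,5)
Step 6: enter (1,5), '.' pass, move up to (0,5)
Step 7: enter (0,5), '.' pass, move up to (-1,5)
Step 8: at (-1,5) — EXIT via top edge, pos 5

Answer: exits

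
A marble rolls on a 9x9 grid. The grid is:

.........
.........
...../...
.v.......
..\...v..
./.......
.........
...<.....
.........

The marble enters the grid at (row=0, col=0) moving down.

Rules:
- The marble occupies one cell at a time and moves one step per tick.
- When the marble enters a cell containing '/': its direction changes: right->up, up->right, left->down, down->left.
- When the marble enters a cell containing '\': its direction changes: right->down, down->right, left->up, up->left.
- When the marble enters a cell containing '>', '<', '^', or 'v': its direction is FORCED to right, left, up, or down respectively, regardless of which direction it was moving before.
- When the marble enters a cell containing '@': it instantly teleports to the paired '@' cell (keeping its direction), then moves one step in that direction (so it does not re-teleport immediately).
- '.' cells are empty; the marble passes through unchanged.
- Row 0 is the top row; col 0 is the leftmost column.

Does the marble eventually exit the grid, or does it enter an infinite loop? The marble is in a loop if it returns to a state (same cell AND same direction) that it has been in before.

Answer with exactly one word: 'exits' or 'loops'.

Step 1: enter (0,0), '.' pass, move down to (1,0)
Step 2: enter (1,0), '.' pass, move down to (2,0)
Step 3: enter (2,0), '.' pass, move down to (3,0)
Step 4: enter (3,0), '.' pass, move down to (4,0)
Step 5: enter (4,0), '.' pass, move down to (5,0)
Step 6: enter (5,0), '.' pass, move down to (6,0)
Step 7: enter (6,0), '.' pass, move down to (7,0)
Step 8: enter (7,0), '.' pass, move down to (8,0)
Step 9: enter (8,0), '.' pass, move down to (9,0)
Step 10: at (9,0) — EXIT via bottom edge, pos 0

Answer: exits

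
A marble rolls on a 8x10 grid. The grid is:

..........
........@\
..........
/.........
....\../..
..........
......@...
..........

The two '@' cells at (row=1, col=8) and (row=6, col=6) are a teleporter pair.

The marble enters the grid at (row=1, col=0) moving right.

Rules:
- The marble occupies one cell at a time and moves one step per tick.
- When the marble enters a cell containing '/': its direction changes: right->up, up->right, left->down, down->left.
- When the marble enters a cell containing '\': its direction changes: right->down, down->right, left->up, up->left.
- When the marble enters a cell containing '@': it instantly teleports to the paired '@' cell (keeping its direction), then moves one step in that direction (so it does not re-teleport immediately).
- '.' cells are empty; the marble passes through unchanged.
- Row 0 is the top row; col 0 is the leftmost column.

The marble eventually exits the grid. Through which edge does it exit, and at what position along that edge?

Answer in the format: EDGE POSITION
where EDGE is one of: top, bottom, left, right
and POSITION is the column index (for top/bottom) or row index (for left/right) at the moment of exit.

Answer: right 6

Derivation:
Step 1: enter (1,0), '.' pass, move right to (1,1)
Step 2: enter (1,1), '.' pass, move right to (1,2)
Step 3: enter (1,2), '.' pass, move right to (1,3)
Step 4: enter (1,3), '.' pass, move right to (1,4)
Step 5: enter (1,4), '.' pass, move right to (1,5)
Step 6: enter (1,5), '.' pass, move right to (1,6)
Step 7: enter (1,6), '.' pass, move right to (1,7)
Step 8: enter (1,7), '.' pass, move right to (1,8)
Step 9: enter (1,8), '@' teleport (1,8)->(6,6), also enter (6,6), move right to (6,7)
Step 10: enter (6,7), '.' pass, move right to (6,8)
Step 11: enter (6,8), '.' pass, move right to (6,9)
Step 12: enter (6,9), '.' pass, move right to (6,10)
Step 13: at (6,10) — EXIT via right edge, pos 6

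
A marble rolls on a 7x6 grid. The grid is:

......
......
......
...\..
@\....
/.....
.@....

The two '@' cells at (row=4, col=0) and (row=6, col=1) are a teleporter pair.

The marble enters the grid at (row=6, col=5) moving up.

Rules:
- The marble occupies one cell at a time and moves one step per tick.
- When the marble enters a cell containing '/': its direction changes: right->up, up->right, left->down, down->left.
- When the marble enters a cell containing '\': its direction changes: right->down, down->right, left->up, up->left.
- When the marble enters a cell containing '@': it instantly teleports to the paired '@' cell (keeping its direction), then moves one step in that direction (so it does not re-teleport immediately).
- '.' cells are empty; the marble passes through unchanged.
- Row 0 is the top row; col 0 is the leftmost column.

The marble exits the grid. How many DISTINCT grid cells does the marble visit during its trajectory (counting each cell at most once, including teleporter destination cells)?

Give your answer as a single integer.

Answer: 7

Derivation:
Step 1: enter (6,5), '.' pass, move up to (5,5)
Step 2: enter (5,5), '.' pass, move up to (4,5)
Step 3: enter (4,5), '.' pass, move up to (3,5)
Step 4: enter (3,5), '.' pass, move up to (2,5)
Step 5: enter (2,5), '.' pass, move up to (1,5)
Step 6: enter (1,5), '.' pass, move up to (0,5)
Step 7: enter (0,5), '.' pass, move up to (-1,5)
Step 8: at (-1,5) — EXIT via top edge, pos 5
Distinct cells visited: 7 (path length 7)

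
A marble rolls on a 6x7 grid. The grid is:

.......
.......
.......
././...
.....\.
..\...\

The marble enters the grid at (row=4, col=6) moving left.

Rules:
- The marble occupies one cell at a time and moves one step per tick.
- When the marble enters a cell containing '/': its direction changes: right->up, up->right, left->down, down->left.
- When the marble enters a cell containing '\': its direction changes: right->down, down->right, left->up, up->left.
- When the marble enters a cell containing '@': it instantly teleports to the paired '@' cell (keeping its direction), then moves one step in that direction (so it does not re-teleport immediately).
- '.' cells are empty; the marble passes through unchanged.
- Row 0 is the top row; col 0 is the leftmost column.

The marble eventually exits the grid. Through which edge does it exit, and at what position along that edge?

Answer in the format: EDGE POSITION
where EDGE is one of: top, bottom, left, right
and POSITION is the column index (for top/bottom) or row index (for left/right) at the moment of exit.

Step 1: enter (4,6), '.' pass, move left to (4,5)
Step 2: enter (4,5), '\' deflects left->up, move up to (3,5)
Step 3: enter (3,5), '.' pass, move up to (2,5)
Step 4: enter (2,5), '.' pass, move up to (1,5)
Step 5: enter (1,5), '.' pass, move up to (0,5)
Step 6: enter (0,5), '.' pass, move up to (-1,5)
Step 7: at (-1,5) — EXIT via top edge, pos 5

Answer: top 5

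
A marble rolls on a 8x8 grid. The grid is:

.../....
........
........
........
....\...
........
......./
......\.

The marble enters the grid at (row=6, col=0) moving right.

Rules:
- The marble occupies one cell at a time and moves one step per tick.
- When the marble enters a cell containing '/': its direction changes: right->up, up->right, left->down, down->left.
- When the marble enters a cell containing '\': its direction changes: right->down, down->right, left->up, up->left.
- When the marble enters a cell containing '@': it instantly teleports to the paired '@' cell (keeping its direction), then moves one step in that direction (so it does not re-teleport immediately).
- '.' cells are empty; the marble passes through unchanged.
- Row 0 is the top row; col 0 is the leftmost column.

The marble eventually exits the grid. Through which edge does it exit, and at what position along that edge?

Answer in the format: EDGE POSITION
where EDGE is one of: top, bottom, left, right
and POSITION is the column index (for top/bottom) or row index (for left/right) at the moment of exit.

Step 1: enter (6,0), '.' pass, move right to (6,1)
Step 2: enter (6,1), '.' pass, move right to (6,2)
Step 3: enter (6,2), '.' pass, move right to (6,3)
Step 4: enter (6,3), '.' pass, move right to (6,4)
Step 5: enter (6,4), '.' pass, move right to (6,5)
Step 6: enter (6,5), '.' pass, move right to (6,6)
Step 7: enter (6,6), '.' pass, move right to (6,7)
Step 8: enter (6,7), '/' deflects right->up, move up to (5,7)
Step 9: enter (5,7), '.' pass, move up to (4,7)
Step 10: enter (4,7), '.' pass, move up to (3,7)
Step 11: enter (3,7), '.' pass, move up to (2,7)
Step 12: enter (2,7), '.' pass, move up to (1,7)
Step 13: enter (1,7), '.' pass, move up to (0,7)
Step 14: enter (0,7), '.' pass, move up to (-1,7)
Step 15: at (-1,7) — EXIT via top edge, pos 7

Answer: top 7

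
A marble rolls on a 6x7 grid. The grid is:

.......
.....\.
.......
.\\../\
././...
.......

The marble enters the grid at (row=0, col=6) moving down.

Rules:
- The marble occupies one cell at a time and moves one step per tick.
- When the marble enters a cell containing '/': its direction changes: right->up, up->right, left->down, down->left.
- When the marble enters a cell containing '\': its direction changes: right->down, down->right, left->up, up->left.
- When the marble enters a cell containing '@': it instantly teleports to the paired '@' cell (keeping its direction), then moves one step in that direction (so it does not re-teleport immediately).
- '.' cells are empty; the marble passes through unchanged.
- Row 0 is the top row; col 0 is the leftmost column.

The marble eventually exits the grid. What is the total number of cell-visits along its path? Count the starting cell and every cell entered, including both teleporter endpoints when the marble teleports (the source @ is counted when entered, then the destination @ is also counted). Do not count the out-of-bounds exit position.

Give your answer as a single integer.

Step 1: enter (0,6), '.' pass, move down to (1,6)
Step 2: enter (1,6), '.' pass, move down to (2,6)
Step 3: enter (2,6), '.' pass, move down to (3,6)
Step 4: enter (3,6), '\' deflects down->right, move right to (3,7)
Step 5: at (3,7) — EXIT via right edge, pos 3
Path length (cell visits): 4

Answer: 4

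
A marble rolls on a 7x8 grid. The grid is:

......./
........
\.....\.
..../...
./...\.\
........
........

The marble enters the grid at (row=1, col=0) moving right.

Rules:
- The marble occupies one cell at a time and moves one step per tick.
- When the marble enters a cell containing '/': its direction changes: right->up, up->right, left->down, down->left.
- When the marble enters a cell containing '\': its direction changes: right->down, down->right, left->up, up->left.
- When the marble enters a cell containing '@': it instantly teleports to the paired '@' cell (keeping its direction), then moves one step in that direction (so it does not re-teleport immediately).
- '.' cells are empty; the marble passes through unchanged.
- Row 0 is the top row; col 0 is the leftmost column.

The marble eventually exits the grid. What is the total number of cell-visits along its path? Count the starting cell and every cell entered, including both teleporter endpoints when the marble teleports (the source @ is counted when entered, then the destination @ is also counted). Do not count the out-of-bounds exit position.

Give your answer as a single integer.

Answer: 8

Derivation:
Step 1: enter (1,0), '.' pass, move right to (1,1)
Step 2: enter (1,1), '.' pass, move right to (1,2)
Step 3: enter (1,2), '.' pass, move right to (1,3)
Step 4: enter (1,3), '.' pass, move right to (1,4)
Step 5: enter (1,4), '.' pass, move right to (1,5)
Step 6: enter (1,5), '.' pass, move right to (1,6)
Step 7: enter (1,6), '.' pass, move right to (1,7)
Step 8: enter (1,7), '.' pass, move right to (1,8)
Step 9: at (1,8) — EXIT via right edge, pos 1
Path length (cell visits): 8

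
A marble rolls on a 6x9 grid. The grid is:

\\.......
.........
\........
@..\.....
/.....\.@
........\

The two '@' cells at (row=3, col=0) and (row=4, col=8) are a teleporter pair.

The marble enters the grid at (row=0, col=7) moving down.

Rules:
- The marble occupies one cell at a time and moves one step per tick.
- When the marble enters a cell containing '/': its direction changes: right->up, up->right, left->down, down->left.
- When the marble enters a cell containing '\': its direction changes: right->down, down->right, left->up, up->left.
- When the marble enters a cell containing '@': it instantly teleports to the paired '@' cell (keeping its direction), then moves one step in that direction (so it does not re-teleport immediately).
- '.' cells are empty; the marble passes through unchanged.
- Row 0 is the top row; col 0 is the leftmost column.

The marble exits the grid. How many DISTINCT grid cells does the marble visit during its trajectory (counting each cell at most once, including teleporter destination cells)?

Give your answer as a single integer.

Step 1: enter (0,7), '.' pass, move down to (1,7)
Step 2: enter (1,7), '.' pass, move down to (2,7)
Step 3: enter (2,7), '.' pass, move down to (3,7)
Step 4: enter (3,7), '.' pass, move down to (4,7)
Step 5: enter (4,7), '.' pass, move down to (5,7)
Step 6: enter (5,7), '.' pass, move down to (6,7)
Step 7: at (6,7) — EXIT via bottom edge, pos 7
Distinct cells visited: 6 (path length 6)

Answer: 6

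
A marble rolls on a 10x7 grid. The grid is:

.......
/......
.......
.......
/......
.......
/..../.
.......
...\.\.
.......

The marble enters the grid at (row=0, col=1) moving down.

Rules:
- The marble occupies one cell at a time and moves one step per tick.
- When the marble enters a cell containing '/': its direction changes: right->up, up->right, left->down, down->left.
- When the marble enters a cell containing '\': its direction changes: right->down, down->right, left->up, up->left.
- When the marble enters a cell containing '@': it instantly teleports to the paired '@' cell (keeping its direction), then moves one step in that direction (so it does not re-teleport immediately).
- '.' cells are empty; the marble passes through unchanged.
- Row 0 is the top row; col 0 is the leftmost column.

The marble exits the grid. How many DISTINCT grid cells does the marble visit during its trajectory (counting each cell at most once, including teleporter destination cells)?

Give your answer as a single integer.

Answer: 10

Derivation:
Step 1: enter (0,1), '.' pass, move down to (1,1)
Step 2: enter (1,1), '.' pass, move down to (2,1)
Step 3: enter (2,1), '.' pass, move down to (3,1)
Step 4: enter (3,1), '.' pass, move down to (4,1)
Step 5: enter (4,1), '.' pass, move down to (5,1)
Step 6: enter (5,1), '.' pass, move down to (6,1)
Step 7: enter (6,1), '.' pass, move down to (7,1)
Step 8: enter (7,1), '.' pass, move down to (8,1)
Step 9: enter (8,1), '.' pass, move down to (9,1)
Step 10: enter (9,1), '.' pass, move down to (10,1)
Step 11: at (10,1) — EXIT via bottom edge, pos 1
Distinct cells visited: 10 (path length 10)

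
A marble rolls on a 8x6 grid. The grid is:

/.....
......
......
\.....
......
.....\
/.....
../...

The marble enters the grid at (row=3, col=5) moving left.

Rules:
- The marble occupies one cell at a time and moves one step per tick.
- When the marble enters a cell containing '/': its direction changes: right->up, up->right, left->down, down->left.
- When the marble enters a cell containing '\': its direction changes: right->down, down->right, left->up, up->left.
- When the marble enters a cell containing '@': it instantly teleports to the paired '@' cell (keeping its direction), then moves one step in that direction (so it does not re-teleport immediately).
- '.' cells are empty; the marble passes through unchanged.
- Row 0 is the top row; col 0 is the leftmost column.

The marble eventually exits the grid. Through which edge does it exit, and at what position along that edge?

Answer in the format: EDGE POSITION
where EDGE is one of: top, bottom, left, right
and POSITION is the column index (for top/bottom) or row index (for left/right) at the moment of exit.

Step 1: enter (3,5), '.' pass, move left to (3,4)
Step 2: enter (3,4), '.' pass, move left to (3,3)
Step 3: enter (3,3), '.' pass, move left to (3,2)
Step 4: enter (3,2), '.' pass, move left to (3,1)
Step 5: enter (3,1), '.' pass, move left to (3,0)
Step 6: enter (3,0), '\' deflects left->up, move up to (2,0)
Step 7: enter (2,0), '.' pass, move up to (1,0)
Step 8: enter (1,0), '.' pass, move up to (0,0)
Step 9: enter (0,0), '/' deflects up->right, move right to (0,1)
Step 10: enter (0,1), '.' pass, move right to (0,2)
Step 11: enter (0,2), '.' pass, move right to (0,3)
Step 12: enter (0,3), '.' pass, move right to (0,4)
Step 13: enter (0,4), '.' pass, move right to (0,5)
Step 14: enter (0,5), '.' pass, move right to (0,6)
Step 15: at (0,6) — EXIT via right edge, pos 0

Answer: right 0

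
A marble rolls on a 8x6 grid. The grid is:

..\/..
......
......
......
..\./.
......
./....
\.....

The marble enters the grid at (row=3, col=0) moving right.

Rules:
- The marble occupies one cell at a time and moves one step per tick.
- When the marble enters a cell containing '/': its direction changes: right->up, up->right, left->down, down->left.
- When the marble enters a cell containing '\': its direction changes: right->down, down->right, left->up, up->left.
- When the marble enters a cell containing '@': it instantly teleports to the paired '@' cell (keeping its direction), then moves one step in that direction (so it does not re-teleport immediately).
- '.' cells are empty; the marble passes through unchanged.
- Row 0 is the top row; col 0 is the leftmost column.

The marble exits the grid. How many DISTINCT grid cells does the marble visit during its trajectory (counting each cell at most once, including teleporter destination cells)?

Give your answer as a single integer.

Answer: 6

Derivation:
Step 1: enter (3,0), '.' pass, move right to (3,1)
Step 2: enter (3,1), '.' pass, move right to (3,2)
Step 3: enter (3,2), '.' pass, move right to (3,3)
Step 4: enter (3,3), '.' pass, move right to (3,4)
Step 5: enter (3,4), '.' pass, move right to (3,5)
Step 6: enter (3,5), '.' pass, move right to (3,6)
Step 7: at (3,6) — EXIT via right edge, pos 3
Distinct cells visited: 6 (path length 6)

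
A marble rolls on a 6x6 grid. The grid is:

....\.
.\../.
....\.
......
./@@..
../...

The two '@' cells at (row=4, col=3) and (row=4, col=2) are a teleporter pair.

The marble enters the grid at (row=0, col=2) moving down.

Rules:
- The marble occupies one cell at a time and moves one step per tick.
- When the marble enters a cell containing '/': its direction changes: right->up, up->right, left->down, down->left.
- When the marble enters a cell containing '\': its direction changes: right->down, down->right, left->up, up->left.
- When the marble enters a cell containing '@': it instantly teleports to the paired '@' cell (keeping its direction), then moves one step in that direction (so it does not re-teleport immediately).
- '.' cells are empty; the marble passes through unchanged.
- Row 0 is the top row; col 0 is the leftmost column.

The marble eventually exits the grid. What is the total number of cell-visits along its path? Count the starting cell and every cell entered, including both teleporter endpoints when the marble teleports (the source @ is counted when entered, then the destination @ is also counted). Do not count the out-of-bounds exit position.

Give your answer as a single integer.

Answer: 7

Derivation:
Step 1: enter (0,2), '.' pass, move down to (1,2)
Step 2: enter (1,2), '.' pass, move down to (2,2)
Step 3: enter (2,2), '.' pass, move down to (3,2)
Step 4: enter (3,2), '.' pass, move down to (4,2)
Step 5: enter (4,2), '@' teleport (4,2)->(4,3), also enter (4,3), move down to (5,3)
Step 6: enter (5,3), '.' pass, move down to (6,3)
Step 7: at (6,3) — EXIT via bottom edge, pos 3
Path length (cell visits): 7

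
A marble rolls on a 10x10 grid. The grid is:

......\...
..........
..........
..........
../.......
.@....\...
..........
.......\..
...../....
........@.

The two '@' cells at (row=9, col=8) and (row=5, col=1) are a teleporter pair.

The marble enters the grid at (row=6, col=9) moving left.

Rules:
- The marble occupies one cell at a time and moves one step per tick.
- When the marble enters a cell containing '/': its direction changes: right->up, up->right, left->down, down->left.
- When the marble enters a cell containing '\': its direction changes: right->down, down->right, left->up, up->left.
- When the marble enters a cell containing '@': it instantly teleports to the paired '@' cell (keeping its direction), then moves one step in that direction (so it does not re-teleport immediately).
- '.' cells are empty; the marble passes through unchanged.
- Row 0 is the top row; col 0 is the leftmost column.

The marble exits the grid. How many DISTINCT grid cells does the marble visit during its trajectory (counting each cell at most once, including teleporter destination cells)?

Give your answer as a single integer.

Step 1: enter (6,9), '.' pass, move left to (6,8)
Step 2: enter (6,8), '.' pass, move left to (6,7)
Step 3: enter (6,7), '.' pass, move left to (6,6)
Step 4: enter (6,6), '.' pass, move left to (6,5)
Step 5: enter (6,5), '.' pass, move left to (6,4)
Step 6: enter (6,4), '.' pass, move left to (6,3)
Step 7: enter (6,3), '.' pass, move left to (6,2)
Step 8: enter (6,2), '.' pass, move left to (6,1)
Step 9: enter (6,1), '.' pass, move left to (6,0)
Step 10: enter (6,0), '.' pass, move left to (6,-1)
Step 11: at (6,-1) — EXIT via left edge, pos 6
Distinct cells visited: 10 (path length 10)

Answer: 10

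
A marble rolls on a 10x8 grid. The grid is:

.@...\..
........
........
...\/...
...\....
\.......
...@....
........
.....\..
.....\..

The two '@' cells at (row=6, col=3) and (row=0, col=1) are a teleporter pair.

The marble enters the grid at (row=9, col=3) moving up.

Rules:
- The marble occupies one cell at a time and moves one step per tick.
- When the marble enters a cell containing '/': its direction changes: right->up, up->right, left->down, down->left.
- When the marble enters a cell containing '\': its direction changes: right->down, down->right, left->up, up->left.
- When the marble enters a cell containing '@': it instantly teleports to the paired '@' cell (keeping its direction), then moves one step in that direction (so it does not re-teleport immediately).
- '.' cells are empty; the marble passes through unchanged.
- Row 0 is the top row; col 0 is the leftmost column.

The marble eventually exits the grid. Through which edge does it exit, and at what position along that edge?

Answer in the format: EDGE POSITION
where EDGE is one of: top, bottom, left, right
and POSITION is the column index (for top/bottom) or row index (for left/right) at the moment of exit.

Step 1: enter (9,3), '.' pass, move up to (8,3)
Step 2: enter (8,3), '.' pass, move up to (7,3)
Step 3: enter (7,3), '.' pass, move up to (6,3)
Step 4: enter (6,3), '@' teleport (6,3)->(0,1), also enter (0,1), move up to (-1,1)
Step 5: at (-1,1) — EXIT via top edge, pos 1

Answer: top 1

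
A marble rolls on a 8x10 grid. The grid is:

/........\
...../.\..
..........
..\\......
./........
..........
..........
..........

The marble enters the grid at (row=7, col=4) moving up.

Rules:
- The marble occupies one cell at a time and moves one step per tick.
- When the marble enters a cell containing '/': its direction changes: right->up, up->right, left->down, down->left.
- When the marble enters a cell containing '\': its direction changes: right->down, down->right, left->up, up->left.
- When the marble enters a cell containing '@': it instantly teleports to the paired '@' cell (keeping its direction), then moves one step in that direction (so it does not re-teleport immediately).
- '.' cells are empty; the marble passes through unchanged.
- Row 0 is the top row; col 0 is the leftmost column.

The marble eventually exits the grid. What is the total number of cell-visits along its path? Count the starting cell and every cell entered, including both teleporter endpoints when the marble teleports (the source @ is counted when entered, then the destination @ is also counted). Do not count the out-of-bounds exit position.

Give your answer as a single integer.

Step 1: enter (7,4), '.' pass, move up to (6,4)
Step 2: enter (6,4), '.' pass, move up to (5,4)
Step 3: enter (5,4), '.' pass, move up to (4,4)
Step 4: enter (4,4), '.' pass, move up to (3,4)
Step 5: enter (3,4), '.' pass, move up to (2,4)
Step 6: enter (2,4), '.' pass, move up to (1,4)
Step 7: enter (1,4), '.' pass, move up to (0,4)
Step 8: enter (0,4), '.' pass, move up to (-1,4)
Step 9: at (-1,4) — EXIT via top edge, pos 4
Path length (cell visits): 8

Answer: 8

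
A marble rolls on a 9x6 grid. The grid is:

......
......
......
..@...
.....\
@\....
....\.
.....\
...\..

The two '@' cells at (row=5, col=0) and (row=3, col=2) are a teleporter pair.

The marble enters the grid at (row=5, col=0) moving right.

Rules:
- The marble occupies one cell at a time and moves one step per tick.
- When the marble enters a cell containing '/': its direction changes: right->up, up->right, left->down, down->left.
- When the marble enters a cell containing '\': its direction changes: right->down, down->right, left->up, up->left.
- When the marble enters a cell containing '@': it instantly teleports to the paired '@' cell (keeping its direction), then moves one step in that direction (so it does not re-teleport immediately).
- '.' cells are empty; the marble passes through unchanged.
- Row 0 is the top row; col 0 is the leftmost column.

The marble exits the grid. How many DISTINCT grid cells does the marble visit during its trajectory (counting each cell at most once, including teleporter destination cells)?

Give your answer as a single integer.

Answer: 5

Derivation:
Step 1: enter (5,0), '@' teleport (5,0)->(3,2), also enter (3,2), move right to (3,3)
Step 2: enter (3,3), '.' pass, move right to (3,4)
Step 3: enter (3,4), '.' pass, move right to (3,5)
Step 4: enter (3,5), '.' pass, move right to (3,6)
Step 5: at (3,6) — EXIT via right edge, pos 3
Distinct cells visited: 5 (path length 5)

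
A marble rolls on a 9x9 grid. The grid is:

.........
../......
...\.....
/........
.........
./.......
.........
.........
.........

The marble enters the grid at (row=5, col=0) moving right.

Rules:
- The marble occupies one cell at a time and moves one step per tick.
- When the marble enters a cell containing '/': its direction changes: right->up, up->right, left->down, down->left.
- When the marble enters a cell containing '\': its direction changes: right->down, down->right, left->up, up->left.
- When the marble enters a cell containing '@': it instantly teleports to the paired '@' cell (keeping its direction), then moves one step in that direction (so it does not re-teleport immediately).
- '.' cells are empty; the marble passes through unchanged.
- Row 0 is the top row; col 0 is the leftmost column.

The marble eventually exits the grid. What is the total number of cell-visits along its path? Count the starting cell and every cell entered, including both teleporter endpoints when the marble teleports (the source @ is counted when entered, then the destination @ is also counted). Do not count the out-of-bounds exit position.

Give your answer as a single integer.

Answer: 7

Derivation:
Step 1: enter (5,0), '.' pass, move right to (5,1)
Step 2: enter (5,1), '/' deflects right->up, move up to (4,1)
Step 3: enter (4,1), '.' pass, move up to (3,1)
Step 4: enter (3,1), '.' pass, move up to (2,1)
Step 5: enter (2,1), '.' pass, move up to (1,1)
Step 6: enter (1,1), '.' pass, move up to (0,1)
Step 7: enter (0,1), '.' pass, move up to (-1,1)
Step 8: at (-1,1) — EXIT via top edge, pos 1
Path length (cell visits): 7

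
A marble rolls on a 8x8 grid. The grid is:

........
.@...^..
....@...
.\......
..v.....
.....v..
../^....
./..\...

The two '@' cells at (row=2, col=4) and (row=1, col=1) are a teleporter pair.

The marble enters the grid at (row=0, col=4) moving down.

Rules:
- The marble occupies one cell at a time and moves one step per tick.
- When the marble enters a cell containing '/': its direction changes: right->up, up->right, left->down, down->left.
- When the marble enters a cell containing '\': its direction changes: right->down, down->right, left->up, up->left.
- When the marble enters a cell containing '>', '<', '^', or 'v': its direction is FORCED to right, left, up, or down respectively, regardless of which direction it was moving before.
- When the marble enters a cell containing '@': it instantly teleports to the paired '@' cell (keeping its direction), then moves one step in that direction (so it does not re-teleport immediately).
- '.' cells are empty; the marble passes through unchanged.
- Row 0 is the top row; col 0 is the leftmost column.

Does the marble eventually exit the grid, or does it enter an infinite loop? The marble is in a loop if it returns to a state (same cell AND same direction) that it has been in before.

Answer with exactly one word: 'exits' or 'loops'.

Answer: exits

Derivation:
Step 1: enter (0,4), '.' pass, move down to (1,4)
Step 2: enter (1,4), '.' pass, move down to (2,4)
Step 3: enter (2,4), '@' teleport (2,4)->(1,1), also enter (1,1), move down to (2,1)
Step 4: enter (2,1), '.' pass, move down to (3,1)
Step 5: enter (3,1), '\' deflects down->right, move right to (3,2)
Step 6: enter (3,2), '.' pass, move right to (3,3)
Step 7: enter (3,3), '.' pass, move right to (3,4)
Step 8: enter (3,4), '.' pass, move right to (3,5)
Step 9: enter (3,5), '.' pass, move right to (3,6)
Step 10: enter (3,6), '.' pass, move right to (3,7)
Step 11: enter (3,7), '.' pass, move right to (3,8)
Step 12: at (3,8) — EXIT via right edge, pos 3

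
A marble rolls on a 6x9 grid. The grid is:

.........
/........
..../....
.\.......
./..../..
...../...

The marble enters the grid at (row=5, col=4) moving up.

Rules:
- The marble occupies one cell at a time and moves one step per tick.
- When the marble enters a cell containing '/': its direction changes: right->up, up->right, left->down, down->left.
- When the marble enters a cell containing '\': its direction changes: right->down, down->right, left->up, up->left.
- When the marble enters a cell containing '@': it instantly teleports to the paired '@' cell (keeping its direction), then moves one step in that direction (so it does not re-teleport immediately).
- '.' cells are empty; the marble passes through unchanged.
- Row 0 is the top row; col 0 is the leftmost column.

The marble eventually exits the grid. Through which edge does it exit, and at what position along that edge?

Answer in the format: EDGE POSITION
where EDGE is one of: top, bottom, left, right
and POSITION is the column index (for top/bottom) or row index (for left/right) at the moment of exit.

Answer: right 2

Derivation:
Step 1: enter (5,4), '.' pass, move up to (4,4)
Step 2: enter (4,4), '.' pass, move up to (3,4)
Step 3: enter (3,4), '.' pass, move up to (2,4)
Step 4: enter (2,4), '/' deflects up->right, move right to (2,5)
Step 5: enter (2,5), '.' pass, move right to (2,6)
Step 6: enter (2,6), '.' pass, move right to (2,7)
Step 7: enter (2,7), '.' pass, move right to (2,8)
Step 8: enter (2,8), '.' pass, move right to (2,9)
Step 9: at (2,9) — EXIT via right edge, pos 2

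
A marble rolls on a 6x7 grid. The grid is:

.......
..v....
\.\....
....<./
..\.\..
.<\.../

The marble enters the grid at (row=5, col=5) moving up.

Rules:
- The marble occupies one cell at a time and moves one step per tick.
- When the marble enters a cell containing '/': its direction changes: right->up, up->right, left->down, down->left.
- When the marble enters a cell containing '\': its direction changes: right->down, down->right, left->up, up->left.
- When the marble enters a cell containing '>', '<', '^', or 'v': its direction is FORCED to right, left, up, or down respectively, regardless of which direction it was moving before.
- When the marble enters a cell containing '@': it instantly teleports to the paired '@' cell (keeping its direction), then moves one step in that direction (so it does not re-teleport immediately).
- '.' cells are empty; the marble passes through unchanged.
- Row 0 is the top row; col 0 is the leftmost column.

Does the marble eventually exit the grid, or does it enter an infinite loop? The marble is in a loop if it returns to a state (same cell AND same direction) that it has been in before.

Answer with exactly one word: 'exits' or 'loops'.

Step 1: enter (5,5), '.' pass, move up to (4,5)
Step 2: enter (4,5), '.' pass, move up to (3,5)
Step 3: enter (3,5), '.' pass, move up to (2,5)
Step 4: enter (2,5), '.' pass, move up to (1,5)
Step 5: enter (1,5), '.' pass, move up to (0,5)
Step 6: enter (0,5), '.' pass, move up to (-1,5)
Step 7: at (-1,5) — EXIT via top edge, pos 5

Answer: exits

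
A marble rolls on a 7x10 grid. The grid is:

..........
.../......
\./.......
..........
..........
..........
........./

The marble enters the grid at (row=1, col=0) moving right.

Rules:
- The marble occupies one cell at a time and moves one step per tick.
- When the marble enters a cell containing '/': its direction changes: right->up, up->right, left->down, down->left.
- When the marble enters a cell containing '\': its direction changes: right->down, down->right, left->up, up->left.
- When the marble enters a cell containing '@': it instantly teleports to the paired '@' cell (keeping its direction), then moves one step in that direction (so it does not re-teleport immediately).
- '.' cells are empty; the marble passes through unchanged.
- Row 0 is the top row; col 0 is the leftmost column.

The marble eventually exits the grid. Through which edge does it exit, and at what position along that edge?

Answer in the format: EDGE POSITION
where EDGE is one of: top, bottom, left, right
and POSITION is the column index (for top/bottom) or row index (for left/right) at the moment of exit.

Step 1: enter (1,0), '.' pass, move right to (1,1)
Step 2: enter (1,1), '.' pass, move right to (1,2)
Step 3: enter (1,2), '.' pass, move right to (1,3)
Step 4: enter (1,3), '/' deflects right->up, move up to (0,3)
Step 5: enter (0,3), '.' pass, move up to (-1,3)
Step 6: at (-1,3) — EXIT via top edge, pos 3

Answer: top 3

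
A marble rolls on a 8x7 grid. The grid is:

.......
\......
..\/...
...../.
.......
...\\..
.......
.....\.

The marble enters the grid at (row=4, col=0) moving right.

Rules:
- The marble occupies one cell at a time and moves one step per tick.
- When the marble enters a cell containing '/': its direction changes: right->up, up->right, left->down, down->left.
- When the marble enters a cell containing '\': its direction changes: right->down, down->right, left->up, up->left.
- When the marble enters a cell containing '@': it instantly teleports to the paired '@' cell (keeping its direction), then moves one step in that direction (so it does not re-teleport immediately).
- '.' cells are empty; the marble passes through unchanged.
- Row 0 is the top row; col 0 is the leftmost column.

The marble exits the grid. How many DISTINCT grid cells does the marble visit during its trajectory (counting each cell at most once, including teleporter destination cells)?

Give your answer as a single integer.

Step 1: enter (4,0), '.' pass, move right to (4,1)
Step 2: enter (4,1), '.' pass, move right to (4,2)
Step 3: enter (4,2), '.' pass, move right to (4,3)
Step 4: enter (4,3), '.' pass, move right to (4,4)
Step 5: enter (4,4), '.' pass, move right to (4,5)
Step 6: enter (4,5), '.' pass, move right to (4,6)
Step 7: enter (4,6), '.' pass, move right to (4,7)
Step 8: at (4,7) — EXIT via right edge, pos 4
Distinct cells visited: 7 (path length 7)

Answer: 7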